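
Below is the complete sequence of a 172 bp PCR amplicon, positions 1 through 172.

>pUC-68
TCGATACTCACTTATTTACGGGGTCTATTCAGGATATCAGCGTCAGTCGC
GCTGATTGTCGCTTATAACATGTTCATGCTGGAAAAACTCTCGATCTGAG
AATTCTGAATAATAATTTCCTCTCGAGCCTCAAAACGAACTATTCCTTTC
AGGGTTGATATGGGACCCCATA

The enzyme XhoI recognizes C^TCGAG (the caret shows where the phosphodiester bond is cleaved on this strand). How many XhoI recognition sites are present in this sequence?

1

CTCGAG occurs starting at position 122.
XhoI cuts at 1 site.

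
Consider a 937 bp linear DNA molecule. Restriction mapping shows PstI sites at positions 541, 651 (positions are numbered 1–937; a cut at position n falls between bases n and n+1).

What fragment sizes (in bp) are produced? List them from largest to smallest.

Linear molecule, 2 cuts → 3 fragments:
  541 − 0 = 541 bp
  651 − 541 = 110 bp
  937 − 651 = 286 bp
Sorted largest to smallest: 541, 286, 110 bp.

541, 286, 110 bp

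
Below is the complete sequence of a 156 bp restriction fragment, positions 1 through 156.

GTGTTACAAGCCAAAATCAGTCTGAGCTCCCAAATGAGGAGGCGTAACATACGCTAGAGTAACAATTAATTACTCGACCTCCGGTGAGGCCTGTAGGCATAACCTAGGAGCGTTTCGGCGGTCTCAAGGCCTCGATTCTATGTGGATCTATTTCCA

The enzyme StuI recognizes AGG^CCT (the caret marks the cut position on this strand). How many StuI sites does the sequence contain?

2

AGGCCT occurs starting at positions 87, 127.
StuI cuts at 2 sites.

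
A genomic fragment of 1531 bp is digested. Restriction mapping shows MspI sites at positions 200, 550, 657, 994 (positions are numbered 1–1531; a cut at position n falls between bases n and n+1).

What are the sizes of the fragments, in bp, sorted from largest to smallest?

Linear molecule, 4 cuts → 5 fragments:
  200 − 0 = 200 bp
  550 − 200 = 350 bp
  657 − 550 = 107 bp
  994 − 657 = 337 bp
  1531 − 994 = 537 bp
Sorted largest to smallest: 537, 350, 337, 200, 107 bp.

537, 350, 337, 200, 107 bp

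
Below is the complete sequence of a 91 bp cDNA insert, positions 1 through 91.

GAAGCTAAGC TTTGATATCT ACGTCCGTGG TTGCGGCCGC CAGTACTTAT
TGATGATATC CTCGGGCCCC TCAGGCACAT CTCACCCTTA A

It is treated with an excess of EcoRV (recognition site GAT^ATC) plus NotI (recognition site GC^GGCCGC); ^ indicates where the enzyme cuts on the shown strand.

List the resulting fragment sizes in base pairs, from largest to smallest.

34, 23, 18, 16 bp

EcoRV sites (GATATC) start at positions 14, 55.
EcoRV cuts after base 3 of each site, so after positions 16, 57.
The NotI site (GCGGCCGC) starts at position 33.
NotI cuts after base 2 of each site, so after position 34.
Combined cut positions: 16, 34, 57.
Linear molecule, 3 cuts → 4 fragments:
  1–16 → 16 bp
  17–34 → 18 bp
  35–57 → 23 bp
  58–91 → 34 bp
Sorted largest to smallest: 34, 23, 18, 16 bp.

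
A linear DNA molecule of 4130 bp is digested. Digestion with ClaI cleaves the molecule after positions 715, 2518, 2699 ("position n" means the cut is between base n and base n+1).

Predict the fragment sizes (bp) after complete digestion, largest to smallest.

1803, 1431, 715, 181 bp

Linear molecule, 3 cuts → 4 fragments:
  715 − 0 = 715 bp
  2518 − 715 = 1803 bp
  2699 − 2518 = 181 bp
  4130 − 2699 = 1431 bp
Sorted largest to smallest: 1803, 1431, 715, 181 bp.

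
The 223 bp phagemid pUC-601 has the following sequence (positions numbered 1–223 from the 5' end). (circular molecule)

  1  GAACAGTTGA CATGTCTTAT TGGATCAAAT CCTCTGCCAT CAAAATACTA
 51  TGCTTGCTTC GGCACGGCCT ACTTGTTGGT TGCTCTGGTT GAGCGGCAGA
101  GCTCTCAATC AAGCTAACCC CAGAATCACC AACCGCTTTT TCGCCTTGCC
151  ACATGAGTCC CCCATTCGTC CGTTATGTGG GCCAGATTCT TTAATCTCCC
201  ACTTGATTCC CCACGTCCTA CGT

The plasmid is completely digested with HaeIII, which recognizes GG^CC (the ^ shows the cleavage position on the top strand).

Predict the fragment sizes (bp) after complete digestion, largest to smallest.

114, 109 bp

HaeIII sites (GGCC) start at positions 66, 180.
HaeIII cuts after base 2 of each site, so after positions 67, 181.
Circular molecule, 2 cuts → 2 fragments:
  68–181 → 114 bp
  182–223 then 1–67 → 42 + 67 = 109 bp
Sorted largest to smallest: 114, 109 bp.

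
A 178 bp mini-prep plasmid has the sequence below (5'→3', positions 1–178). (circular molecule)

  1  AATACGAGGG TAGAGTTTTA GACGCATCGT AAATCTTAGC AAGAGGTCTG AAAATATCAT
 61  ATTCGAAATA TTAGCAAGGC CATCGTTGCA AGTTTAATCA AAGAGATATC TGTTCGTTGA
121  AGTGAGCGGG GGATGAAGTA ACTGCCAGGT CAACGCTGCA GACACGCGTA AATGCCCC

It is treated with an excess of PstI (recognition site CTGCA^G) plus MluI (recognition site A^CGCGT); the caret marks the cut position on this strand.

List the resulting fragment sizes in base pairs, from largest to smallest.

The PstI site (CTGCAG) starts at position 156.
PstI cuts after base 5 of each site (before the last base), so after position 160.
The MluI site (ACGCGT) starts at position 164.
MluI cuts after the first base of each site, so after position 164.
Combined cut positions: 160, 164.
Circular molecule, 2 cuts → 2 fragments:
  161–164 → 4 bp
  165–178 then 1–160 → 14 + 160 = 174 bp
Sorted largest to smallest: 174, 4 bp.

174, 4 bp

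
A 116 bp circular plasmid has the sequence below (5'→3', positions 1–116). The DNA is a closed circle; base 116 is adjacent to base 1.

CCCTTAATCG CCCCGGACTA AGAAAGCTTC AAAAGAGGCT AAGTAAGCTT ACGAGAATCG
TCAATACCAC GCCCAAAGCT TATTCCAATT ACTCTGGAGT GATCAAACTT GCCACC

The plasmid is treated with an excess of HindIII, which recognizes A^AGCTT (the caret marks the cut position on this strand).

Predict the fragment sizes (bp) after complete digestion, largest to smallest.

HindIII sites (AAGCTT) start at positions 24, 45, 76.
HindIII cuts after the first base of each site, so after positions 24, 45, 76.
Circular molecule, 3 cuts → 3 fragments:
  25–45 → 21 bp
  46–76 → 31 bp
  77–116 then 1–24 → 40 + 24 = 64 bp
Sorted largest to smallest: 64, 31, 21 bp.

64, 31, 21 bp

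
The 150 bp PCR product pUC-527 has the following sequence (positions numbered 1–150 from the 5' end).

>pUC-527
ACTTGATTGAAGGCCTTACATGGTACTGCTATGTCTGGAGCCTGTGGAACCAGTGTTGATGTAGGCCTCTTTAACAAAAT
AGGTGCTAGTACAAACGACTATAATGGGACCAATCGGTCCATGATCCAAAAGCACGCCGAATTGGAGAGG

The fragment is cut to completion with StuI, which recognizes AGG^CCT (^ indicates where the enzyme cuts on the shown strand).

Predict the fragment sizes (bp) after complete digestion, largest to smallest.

85, 52, 13 bp

StuI sites (AGGCCT) start at positions 11, 63.
StuI cuts after base 3 of each site, so after positions 13, 65.
Linear molecule, 2 cuts → 3 fragments:
  1–13 → 13 bp
  14–65 → 52 bp
  66–150 → 85 bp
Sorted largest to smallest: 85, 52, 13 bp.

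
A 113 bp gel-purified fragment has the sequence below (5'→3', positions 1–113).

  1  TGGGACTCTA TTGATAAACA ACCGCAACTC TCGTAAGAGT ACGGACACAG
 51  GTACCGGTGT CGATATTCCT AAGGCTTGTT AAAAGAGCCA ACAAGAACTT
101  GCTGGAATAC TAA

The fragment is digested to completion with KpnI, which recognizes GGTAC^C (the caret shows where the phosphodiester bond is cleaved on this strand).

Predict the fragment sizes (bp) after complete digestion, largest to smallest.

The KpnI site (GGTACC) starts at position 50.
KpnI cuts after base 5 of each site (before the last base), so after position 54.
Linear molecule, 1 cut → 2 fragments:
  1–54 → 54 bp
  55–113 → 59 bp
Sorted largest to smallest: 59, 54 bp.

59, 54 bp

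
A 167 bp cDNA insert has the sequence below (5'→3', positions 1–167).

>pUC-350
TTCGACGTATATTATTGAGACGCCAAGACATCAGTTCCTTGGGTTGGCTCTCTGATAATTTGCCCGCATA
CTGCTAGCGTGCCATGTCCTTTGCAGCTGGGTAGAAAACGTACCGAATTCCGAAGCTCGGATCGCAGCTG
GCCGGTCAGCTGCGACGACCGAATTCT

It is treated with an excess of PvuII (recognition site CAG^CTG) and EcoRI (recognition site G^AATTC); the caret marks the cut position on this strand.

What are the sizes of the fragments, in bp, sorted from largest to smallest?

96, 22, 19, 12, 12, 6 bp

PvuII sites (CAGCTG) start at positions 94, 135, 147.
PvuII cuts after base 3 of each site, so after positions 96, 137, 149.
EcoRI sites (GAATTC) start at positions 115, 161.
EcoRI cuts after the first base of each site, so after positions 115, 161.
Combined cut positions: 96, 115, 137, 149, 161.
Linear molecule, 5 cuts → 6 fragments:
  1–96 → 96 bp
  97–115 → 19 bp
  116–137 → 22 bp
  138–149 → 12 bp
  150–161 → 12 bp
  162–167 → 6 bp
Sorted largest to smallest: 96, 22, 19, 12, 12, 6 bp.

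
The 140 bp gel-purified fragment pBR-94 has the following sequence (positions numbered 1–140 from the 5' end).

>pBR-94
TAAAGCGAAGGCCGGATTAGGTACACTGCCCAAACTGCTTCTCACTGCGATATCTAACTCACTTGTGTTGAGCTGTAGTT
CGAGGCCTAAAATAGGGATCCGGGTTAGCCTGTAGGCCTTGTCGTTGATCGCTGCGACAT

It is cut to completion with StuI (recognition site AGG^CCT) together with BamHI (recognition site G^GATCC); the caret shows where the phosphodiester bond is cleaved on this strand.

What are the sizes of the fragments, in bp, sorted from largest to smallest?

85, 24, 20, 11 bp

StuI sites (AGGCCT) start at positions 83, 114.
StuI cuts after base 3 of each site, so after positions 85, 116.
The BamHI site (GGATCC) starts at position 96.
BamHI cuts after the first base of each site, so after position 96.
Combined cut positions: 85, 96, 116.
Linear molecule, 3 cuts → 4 fragments:
  1–85 → 85 bp
  86–96 → 11 bp
  97–116 → 20 bp
  117–140 → 24 bp
Sorted largest to smallest: 85, 24, 20, 11 bp.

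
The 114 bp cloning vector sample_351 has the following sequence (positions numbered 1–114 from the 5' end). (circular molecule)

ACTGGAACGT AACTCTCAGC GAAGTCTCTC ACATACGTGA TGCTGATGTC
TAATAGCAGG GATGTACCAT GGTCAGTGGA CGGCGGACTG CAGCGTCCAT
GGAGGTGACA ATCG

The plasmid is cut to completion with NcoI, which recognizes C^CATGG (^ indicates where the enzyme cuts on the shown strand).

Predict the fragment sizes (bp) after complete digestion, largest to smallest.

NcoI sites (CCATGG) start at positions 67, 97.
NcoI cuts after the first base of each site, so after positions 67, 97.
Circular molecule, 2 cuts → 2 fragments:
  68–97 → 30 bp
  98–114 then 1–67 → 17 + 67 = 84 bp
Sorted largest to smallest: 84, 30 bp.

84, 30 bp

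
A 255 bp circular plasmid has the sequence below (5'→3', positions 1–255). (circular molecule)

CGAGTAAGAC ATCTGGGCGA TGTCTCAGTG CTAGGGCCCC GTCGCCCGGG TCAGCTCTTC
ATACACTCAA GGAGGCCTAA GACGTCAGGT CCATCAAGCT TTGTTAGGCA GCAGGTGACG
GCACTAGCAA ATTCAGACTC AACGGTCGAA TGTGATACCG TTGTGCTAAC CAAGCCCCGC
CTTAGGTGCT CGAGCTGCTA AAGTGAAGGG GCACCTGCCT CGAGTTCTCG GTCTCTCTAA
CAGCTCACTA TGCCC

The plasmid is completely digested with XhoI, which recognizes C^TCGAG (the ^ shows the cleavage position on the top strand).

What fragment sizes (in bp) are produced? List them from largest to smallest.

XhoI sites (CTCGAG) start at positions 189, 219.
XhoI cuts after the first base of each site, so after positions 189, 219.
Circular molecule, 2 cuts → 2 fragments:
  190–219 → 30 bp
  220–255 then 1–189 → 36 + 189 = 225 bp
Sorted largest to smallest: 225, 30 bp.

225, 30 bp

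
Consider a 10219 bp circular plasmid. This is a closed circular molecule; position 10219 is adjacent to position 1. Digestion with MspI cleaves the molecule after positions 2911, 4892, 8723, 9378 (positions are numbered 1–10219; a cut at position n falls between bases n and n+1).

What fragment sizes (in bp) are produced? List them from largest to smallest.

Circular molecule, 4 cuts → 4 fragments:
  4892 − 2911 = 1981 bp
  8723 − 4892 = 3831 bp
  9378 − 8723 = 655 bp
  wrap: 10219 − 9378 + 2911 = 3752 bp
Sorted largest to smallest: 3831, 3752, 1981, 655 bp.

3831, 3752, 1981, 655 bp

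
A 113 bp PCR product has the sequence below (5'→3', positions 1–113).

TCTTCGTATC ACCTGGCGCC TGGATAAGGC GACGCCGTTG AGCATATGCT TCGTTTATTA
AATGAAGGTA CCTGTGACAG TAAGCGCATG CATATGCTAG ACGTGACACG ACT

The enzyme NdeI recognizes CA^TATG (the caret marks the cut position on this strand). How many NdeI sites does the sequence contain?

CATATG occurs starting at positions 43, 91.
NdeI cuts at 2 sites.

2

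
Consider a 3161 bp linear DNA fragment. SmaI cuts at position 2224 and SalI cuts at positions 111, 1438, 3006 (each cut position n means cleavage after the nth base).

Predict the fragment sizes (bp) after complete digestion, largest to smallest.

1327, 786, 782, 155, 111 bp

Combined cut positions (sorted): 111, 1438, 2224, 3006.
Linear molecule, 4 cuts → 5 fragments:
  111 − 0 = 111 bp
  1438 − 111 = 1327 bp
  2224 − 1438 = 786 bp
  3006 − 2224 = 782 bp
  3161 − 3006 = 155 bp
Sorted largest to smallest: 1327, 786, 782, 155, 111 bp.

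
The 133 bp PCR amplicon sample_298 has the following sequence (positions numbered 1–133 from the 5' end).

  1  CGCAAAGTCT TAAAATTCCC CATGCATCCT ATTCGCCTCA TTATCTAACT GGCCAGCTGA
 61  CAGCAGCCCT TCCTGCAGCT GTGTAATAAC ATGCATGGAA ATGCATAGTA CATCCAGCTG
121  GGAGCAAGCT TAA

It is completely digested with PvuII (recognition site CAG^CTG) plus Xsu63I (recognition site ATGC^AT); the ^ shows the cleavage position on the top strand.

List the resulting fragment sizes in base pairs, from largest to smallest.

PvuII sites (CAGCTG) start at positions 54, 76, 115.
PvuII cuts after base 3 of each site, so after positions 56, 78, 117.
Xsu63I sites (ATGCAT) start at positions 22, 91, 101.
Xsu63I cuts after base 4 of each site, so after positions 25, 94, 104.
Combined cut positions: 25, 56, 78, 94, 104, 117.
Linear molecule, 6 cuts → 7 fragments:
  1–25 → 25 bp
  26–56 → 31 bp
  57–78 → 22 bp
  79–94 → 16 bp
  95–104 → 10 bp
  105–117 → 13 bp
  118–133 → 16 bp
Sorted largest to smallest: 31, 25, 22, 16, 16, 13, 10 bp.

31, 25, 22, 16, 16, 13, 10 bp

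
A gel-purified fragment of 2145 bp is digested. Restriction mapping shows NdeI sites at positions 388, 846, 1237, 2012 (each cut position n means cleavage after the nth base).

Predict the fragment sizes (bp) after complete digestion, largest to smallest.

Linear molecule, 4 cuts → 5 fragments:
  388 − 0 = 388 bp
  846 − 388 = 458 bp
  1237 − 846 = 391 bp
  2012 − 1237 = 775 bp
  2145 − 2012 = 133 bp
Sorted largest to smallest: 775, 458, 391, 388, 133 bp.

775, 458, 391, 388, 133 bp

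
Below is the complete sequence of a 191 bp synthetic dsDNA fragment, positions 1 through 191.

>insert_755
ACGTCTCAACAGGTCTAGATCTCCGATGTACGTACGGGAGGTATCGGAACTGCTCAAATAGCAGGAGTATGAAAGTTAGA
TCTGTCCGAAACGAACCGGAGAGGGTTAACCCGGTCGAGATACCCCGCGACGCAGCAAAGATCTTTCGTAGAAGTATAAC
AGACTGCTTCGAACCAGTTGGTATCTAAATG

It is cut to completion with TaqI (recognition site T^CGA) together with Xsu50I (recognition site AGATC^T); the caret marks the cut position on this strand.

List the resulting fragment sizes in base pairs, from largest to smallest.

TaqI sites (TCGA) start at positions 115, 169.
TaqI cuts after the first base of each site, so after positions 115, 169.
Xsu50I sites (AGATCT) start at positions 17, 78, 139.
Xsu50I cuts after base 5 of each site (before the last base), so after positions 21, 82, 143.
Combined cut positions: 21, 82, 115, 143, 169.
Linear molecule, 5 cuts → 6 fragments:
  1–21 → 21 bp
  22–82 → 61 bp
  83–115 → 33 bp
  116–143 → 28 bp
  144–169 → 26 bp
  170–191 → 22 bp
Sorted largest to smallest: 61, 33, 28, 26, 22, 21 bp.

61, 33, 28, 26, 22, 21 bp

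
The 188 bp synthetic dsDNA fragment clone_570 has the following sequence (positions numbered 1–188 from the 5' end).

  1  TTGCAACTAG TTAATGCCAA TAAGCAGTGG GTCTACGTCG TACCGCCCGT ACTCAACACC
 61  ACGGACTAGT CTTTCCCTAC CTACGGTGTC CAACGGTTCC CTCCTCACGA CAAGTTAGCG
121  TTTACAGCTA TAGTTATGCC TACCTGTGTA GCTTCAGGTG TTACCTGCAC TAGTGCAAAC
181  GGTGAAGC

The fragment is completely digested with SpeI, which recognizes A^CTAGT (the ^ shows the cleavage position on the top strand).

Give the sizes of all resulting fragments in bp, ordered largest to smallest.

104, 59, 19, 6 bp

SpeI sites (ACTAGT) start at positions 6, 65, 169.
SpeI cuts after the first base of each site, so after positions 6, 65, 169.
Linear molecule, 3 cuts → 4 fragments:
  1–6 → 6 bp
  7–65 → 59 bp
  66–169 → 104 bp
  170–188 → 19 bp
Sorted largest to smallest: 104, 59, 19, 6 bp.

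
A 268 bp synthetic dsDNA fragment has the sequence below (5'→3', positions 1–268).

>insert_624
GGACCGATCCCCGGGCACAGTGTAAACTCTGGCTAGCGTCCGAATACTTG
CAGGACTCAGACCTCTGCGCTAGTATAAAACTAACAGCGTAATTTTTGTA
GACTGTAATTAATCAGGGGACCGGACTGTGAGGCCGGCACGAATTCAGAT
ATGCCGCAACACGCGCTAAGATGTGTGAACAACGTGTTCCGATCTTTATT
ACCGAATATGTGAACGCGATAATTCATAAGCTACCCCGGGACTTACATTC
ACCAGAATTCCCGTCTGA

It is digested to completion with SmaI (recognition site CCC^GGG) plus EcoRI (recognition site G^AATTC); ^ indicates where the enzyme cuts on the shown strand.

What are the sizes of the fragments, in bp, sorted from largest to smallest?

129, 96, 18, 13, 12 bp

SmaI sites (CCCGGG) start at positions 10, 235.
SmaI cuts after base 3 of each site, so after positions 12, 237.
EcoRI sites (GAATTC) start at positions 141, 255.
EcoRI cuts after the first base of each site, so after positions 141, 255.
Combined cut positions: 12, 141, 237, 255.
Linear molecule, 4 cuts → 5 fragments:
  1–12 → 12 bp
  13–141 → 129 bp
  142–237 → 96 bp
  238–255 → 18 bp
  256–268 → 13 bp
Sorted largest to smallest: 129, 96, 18, 13, 12 bp.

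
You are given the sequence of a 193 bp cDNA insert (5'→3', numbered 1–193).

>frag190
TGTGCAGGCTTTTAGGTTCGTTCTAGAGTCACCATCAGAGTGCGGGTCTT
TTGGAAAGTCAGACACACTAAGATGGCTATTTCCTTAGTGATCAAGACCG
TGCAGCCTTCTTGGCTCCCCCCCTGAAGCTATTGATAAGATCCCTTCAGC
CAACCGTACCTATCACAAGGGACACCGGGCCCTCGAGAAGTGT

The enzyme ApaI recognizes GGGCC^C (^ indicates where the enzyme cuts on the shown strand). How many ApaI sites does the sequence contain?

1

GGGCCC occurs starting at position 177.
ApaI cuts at 1 site.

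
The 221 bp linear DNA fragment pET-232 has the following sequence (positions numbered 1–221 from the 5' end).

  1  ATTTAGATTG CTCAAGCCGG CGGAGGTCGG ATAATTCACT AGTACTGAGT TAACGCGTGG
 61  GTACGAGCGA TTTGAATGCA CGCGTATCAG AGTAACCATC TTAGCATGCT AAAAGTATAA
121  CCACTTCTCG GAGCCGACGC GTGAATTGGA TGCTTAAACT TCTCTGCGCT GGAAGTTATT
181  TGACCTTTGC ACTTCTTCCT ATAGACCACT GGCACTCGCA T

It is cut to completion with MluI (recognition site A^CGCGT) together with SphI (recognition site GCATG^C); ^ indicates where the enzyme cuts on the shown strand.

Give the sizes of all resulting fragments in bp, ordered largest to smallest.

MluI sites (ACGCGT) start at positions 53, 80, 137.
MluI cuts after the first base of each site, so after positions 53, 80, 137.
The SphI site (GCATGC) starts at position 104.
SphI cuts after base 5 of each site (before the last base), so after position 108.
Combined cut positions: 53, 80, 108, 137.
Linear molecule, 4 cuts → 5 fragments:
  1–53 → 53 bp
  54–80 → 27 bp
  81–108 → 28 bp
  109–137 → 29 bp
  138–221 → 84 bp
Sorted largest to smallest: 84, 53, 29, 28, 27 bp.

84, 53, 29, 28, 27 bp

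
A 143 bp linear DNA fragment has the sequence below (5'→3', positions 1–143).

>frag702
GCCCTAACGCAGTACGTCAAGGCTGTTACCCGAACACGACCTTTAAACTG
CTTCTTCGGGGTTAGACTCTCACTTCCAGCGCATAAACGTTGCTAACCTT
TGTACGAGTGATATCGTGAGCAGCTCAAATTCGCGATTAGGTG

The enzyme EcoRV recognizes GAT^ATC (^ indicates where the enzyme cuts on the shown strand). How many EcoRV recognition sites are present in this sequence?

1

GATATC occurs starting at position 110.
EcoRV cuts at 1 site.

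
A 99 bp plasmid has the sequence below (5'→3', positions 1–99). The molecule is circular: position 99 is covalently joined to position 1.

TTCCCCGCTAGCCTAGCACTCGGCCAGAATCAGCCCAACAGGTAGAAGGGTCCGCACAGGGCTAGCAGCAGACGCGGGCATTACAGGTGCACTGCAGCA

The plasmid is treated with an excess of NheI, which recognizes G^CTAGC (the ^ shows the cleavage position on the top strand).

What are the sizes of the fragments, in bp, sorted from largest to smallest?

NheI sites (GCTAGC) start at positions 7, 61.
NheI cuts after the first base of each site, so after positions 7, 61.
Circular molecule, 2 cuts → 2 fragments:
  8–61 → 54 bp
  62–99 then 1–7 → 38 + 7 = 45 bp
Sorted largest to smallest: 54, 45 bp.

54, 45 bp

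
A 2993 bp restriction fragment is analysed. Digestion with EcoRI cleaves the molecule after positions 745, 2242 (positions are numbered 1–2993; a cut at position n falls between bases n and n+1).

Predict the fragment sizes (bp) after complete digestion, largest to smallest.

Linear molecule, 2 cuts → 3 fragments:
  745 − 0 = 745 bp
  2242 − 745 = 1497 bp
  2993 − 2242 = 751 bp
Sorted largest to smallest: 1497, 751, 745 bp.

1497, 751, 745 bp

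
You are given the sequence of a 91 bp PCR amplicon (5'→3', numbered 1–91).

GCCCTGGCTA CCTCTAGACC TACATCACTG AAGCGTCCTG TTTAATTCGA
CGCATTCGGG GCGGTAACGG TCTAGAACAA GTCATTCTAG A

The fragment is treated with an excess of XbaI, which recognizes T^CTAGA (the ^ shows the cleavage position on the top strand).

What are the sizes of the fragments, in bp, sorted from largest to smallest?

XbaI sites (TCTAGA) start at positions 13, 71, 86.
XbaI cuts after the first base of each site, so after positions 13, 71, 86.
Linear molecule, 3 cuts → 4 fragments:
  1–13 → 13 bp
  14–71 → 58 bp
  72–86 → 15 bp
  87–91 → 5 bp
Sorted largest to smallest: 58, 15, 13, 5 bp.

58, 15, 13, 5 bp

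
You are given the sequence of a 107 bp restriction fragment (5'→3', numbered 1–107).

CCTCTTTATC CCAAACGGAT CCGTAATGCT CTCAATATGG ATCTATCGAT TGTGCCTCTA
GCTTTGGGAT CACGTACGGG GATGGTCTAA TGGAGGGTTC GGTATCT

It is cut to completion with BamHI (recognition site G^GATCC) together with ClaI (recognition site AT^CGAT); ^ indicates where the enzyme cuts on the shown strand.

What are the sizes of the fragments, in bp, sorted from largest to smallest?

61, 29, 17 bp

The BamHI site (GGATCC) starts at position 17.
BamHI cuts after the first base of each site, so after position 17.
The ClaI site (ATCGAT) starts at position 45.
ClaI cuts after base 2 of each site, so after position 46.
Combined cut positions: 17, 46.
Linear molecule, 2 cuts → 3 fragments:
  1–17 → 17 bp
  18–46 → 29 bp
  47–107 → 61 bp
Sorted largest to smallest: 61, 29, 17 bp.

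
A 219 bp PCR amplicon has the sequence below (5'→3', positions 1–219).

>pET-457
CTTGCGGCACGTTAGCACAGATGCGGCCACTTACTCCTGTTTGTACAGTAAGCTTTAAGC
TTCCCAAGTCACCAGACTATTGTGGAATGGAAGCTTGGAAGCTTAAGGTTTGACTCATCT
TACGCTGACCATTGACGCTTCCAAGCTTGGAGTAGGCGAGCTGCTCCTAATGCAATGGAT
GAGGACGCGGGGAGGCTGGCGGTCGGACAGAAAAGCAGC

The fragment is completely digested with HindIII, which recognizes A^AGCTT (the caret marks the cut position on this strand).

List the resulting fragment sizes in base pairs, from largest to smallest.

76, 50, 44, 34, 8, 7 bp

HindIII sites (AAGCTT) start at positions 50, 57, 91, 99, 143.
HindIII cuts after the first base of each site, so after positions 50, 57, 91, 99, 143.
Linear molecule, 5 cuts → 6 fragments:
  1–50 → 50 bp
  51–57 → 7 bp
  58–91 → 34 bp
  92–99 → 8 bp
  100–143 → 44 bp
  144–219 → 76 bp
Sorted largest to smallest: 76, 50, 44, 34, 8, 7 bp.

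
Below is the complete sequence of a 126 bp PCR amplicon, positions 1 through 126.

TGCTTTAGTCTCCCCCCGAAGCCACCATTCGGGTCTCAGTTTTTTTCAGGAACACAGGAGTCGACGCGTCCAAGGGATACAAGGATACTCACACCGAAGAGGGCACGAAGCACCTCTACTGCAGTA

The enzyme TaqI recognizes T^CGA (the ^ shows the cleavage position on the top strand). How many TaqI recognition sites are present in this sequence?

TCGA occurs starting at position 61.
TaqI cuts at 1 site.

1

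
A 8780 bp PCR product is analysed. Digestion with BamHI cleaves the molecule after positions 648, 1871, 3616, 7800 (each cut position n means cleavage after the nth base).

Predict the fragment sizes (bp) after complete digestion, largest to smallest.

Linear molecule, 4 cuts → 5 fragments:
  648 − 0 = 648 bp
  1871 − 648 = 1223 bp
  3616 − 1871 = 1745 bp
  7800 − 3616 = 4184 bp
  8780 − 7800 = 980 bp
Sorted largest to smallest: 4184, 1745, 1223, 980, 648 bp.

4184, 1745, 1223, 980, 648 bp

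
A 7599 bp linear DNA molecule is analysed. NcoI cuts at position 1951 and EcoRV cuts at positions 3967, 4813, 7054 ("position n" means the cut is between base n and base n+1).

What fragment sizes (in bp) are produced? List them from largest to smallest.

Combined cut positions (sorted): 1951, 3967, 4813, 7054.
Linear molecule, 4 cuts → 5 fragments:
  1951 − 0 = 1951 bp
  3967 − 1951 = 2016 bp
  4813 − 3967 = 846 bp
  7054 − 4813 = 2241 bp
  7599 − 7054 = 545 bp
Sorted largest to smallest: 2241, 2016, 1951, 846, 545 bp.

2241, 2016, 1951, 846, 545 bp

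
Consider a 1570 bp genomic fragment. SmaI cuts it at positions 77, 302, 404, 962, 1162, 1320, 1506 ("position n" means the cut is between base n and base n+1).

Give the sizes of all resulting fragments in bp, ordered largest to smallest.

558, 225, 200, 186, 158, 102, 77, 64 bp

Linear molecule, 7 cuts → 8 fragments:
  77 − 0 = 77 bp
  302 − 77 = 225 bp
  404 − 302 = 102 bp
  962 − 404 = 558 bp
  1162 − 962 = 200 bp
  1320 − 1162 = 158 bp
  1506 − 1320 = 186 bp
  1570 − 1506 = 64 bp
Sorted largest to smallest: 558, 225, 200, 186, 158, 102, 77, 64 bp.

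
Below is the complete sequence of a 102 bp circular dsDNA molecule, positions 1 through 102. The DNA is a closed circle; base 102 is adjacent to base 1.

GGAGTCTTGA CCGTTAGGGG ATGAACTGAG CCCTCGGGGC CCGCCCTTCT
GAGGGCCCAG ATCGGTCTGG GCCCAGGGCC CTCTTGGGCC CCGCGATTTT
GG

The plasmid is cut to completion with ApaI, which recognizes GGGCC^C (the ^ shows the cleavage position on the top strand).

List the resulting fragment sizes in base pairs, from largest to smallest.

ApaI sites (GGGCCC) start at positions 37, 53, 69, 76, 86.
ApaI cuts after base 5 of each site (before the last base), so after positions 41, 57, 73, 80, 90.
Circular molecule, 5 cuts → 5 fragments:
  42–57 → 16 bp
  58–73 → 16 bp
  74–80 → 7 bp
  81–90 → 10 bp
  91–102 then 1–41 → 12 + 41 = 53 bp
Sorted largest to smallest: 53, 16, 16, 10, 7 bp.

53, 16, 16, 10, 7 bp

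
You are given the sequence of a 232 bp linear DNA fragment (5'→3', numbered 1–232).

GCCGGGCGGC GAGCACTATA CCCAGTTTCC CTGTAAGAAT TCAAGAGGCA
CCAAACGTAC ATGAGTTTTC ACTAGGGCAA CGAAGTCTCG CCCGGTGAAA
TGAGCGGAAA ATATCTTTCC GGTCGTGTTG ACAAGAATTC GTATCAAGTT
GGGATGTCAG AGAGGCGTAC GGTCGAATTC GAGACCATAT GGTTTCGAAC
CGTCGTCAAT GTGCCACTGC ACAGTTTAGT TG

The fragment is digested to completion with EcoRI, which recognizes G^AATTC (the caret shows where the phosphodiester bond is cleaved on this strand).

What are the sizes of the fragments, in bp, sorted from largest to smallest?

98, 57, 40, 37 bp

EcoRI sites (GAATTC) start at positions 37, 135, 175.
EcoRI cuts after the first base of each site, so after positions 37, 135, 175.
Linear molecule, 3 cuts → 4 fragments:
  1–37 → 37 bp
  38–135 → 98 bp
  136–175 → 40 bp
  176–232 → 57 bp
Sorted largest to smallest: 98, 57, 40, 37 bp.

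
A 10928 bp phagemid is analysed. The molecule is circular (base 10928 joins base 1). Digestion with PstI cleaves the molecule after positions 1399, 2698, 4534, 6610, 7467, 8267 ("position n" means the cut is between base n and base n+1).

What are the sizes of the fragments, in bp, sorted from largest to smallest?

4060, 2076, 1836, 1299, 857, 800 bp

Circular molecule, 6 cuts → 6 fragments:
  2698 − 1399 = 1299 bp
  4534 − 2698 = 1836 bp
  6610 − 4534 = 2076 bp
  7467 − 6610 = 857 bp
  8267 − 7467 = 800 bp
  wrap: 10928 − 8267 + 1399 = 4060 bp
Sorted largest to smallest: 4060, 2076, 1836, 1299, 857, 800 bp.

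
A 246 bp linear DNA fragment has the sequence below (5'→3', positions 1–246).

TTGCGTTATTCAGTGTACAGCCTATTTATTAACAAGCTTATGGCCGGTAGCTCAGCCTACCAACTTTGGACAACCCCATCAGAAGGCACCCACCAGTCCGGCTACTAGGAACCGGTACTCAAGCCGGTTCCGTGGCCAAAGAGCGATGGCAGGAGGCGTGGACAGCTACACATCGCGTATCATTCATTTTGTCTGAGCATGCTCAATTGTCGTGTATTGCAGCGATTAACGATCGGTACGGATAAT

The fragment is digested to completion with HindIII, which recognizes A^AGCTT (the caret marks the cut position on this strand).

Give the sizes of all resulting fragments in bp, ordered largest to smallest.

The HindIII site (AAGCTT) starts at position 34.
HindIII cuts after the first base of each site, so after position 34.
Linear molecule, 1 cut → 2 fragments:
  1–34 → 34 bp
  35–246 → 212 bp
Sorted largest to smallest: 212, 34 bp.

212, 34 bp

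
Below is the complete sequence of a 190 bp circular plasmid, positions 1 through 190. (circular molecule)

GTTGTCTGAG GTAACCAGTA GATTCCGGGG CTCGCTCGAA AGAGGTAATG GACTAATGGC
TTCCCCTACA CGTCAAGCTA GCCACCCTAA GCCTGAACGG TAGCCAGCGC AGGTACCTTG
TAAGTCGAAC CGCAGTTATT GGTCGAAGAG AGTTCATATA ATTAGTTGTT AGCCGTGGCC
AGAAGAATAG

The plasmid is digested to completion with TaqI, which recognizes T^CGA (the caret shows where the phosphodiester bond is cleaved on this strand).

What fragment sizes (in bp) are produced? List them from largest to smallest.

TaqI sites (TCGA) start at positions 36, 125, 143.
TaqI cuts after the first base of each site, so after positions 36, 125, 143.
Circular molecule, 3 cuts → 3 fragments:
  37–125 → 89 bp
  126–143 → 18 bp
  144–190 then 1–36 → 47 + 36 = 83 bp
Sorted largest to smallest: 89, 83, 18 bp.

89, 83, 18 bp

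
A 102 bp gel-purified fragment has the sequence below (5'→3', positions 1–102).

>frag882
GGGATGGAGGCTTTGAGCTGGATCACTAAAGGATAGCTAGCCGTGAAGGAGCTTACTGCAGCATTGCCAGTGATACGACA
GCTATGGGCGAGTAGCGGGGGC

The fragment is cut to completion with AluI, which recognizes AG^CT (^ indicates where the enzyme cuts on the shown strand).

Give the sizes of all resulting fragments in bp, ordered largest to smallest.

AluI sites (AGCT) start at positions 16, 35, 50, 80.
AluI cuts after base 2 of each site, so after positions 17, 36, 51, 81.
Linear molecule, 4 cuts → 5 fragments:
  1–17 → 17 bp
  18–36 → 19 bp
  37–51 → 15 bp
  52–81 → 30 bp
  82–102 → 21 bp
Sorted largest to smallest: 30, 21, 19, 17, 15 bp.

30, 21, 19, 17, 15 bp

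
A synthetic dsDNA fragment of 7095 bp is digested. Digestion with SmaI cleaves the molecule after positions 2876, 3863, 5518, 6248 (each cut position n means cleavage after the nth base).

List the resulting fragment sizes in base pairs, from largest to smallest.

Linear molecule, 4 cuts → 5 fragments:
  2876 − 0 = 2876 bp
  3863 − 2876 = 987 bp
  5518 − 3863 = 1655 bp
  6248 − 5518 = 730 bp
  7095 − 6248 = 847 bp
Sorted largest to smallest: 2876, 1655, 987, 847, 730 bp.

2876, 1655, 987, 847, 730 bp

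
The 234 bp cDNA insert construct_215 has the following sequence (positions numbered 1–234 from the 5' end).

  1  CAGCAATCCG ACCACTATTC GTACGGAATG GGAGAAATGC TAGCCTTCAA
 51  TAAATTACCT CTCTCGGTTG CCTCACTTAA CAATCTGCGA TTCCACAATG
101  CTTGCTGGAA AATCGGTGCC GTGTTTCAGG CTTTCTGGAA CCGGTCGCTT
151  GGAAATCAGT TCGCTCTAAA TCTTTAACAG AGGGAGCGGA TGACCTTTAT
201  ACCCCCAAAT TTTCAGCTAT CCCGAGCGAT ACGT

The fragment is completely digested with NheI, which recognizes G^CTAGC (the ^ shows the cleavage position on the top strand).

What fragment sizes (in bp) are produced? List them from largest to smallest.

The NheI site (GCTAGC) starts at position 39.
NheI cuts after the first base of each site, so after position 39.
Linear molecule, 1 cut → 2 fragments:
  1–39 → 39 bp
  40–234 → 195 bp
Sorted largest to smallest: 195, 39 bp.

195, 39 bp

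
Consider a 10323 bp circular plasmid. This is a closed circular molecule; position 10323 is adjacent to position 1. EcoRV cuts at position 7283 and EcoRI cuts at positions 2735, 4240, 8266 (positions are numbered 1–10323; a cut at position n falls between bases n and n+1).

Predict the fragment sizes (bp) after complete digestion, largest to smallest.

4792, 3043, 1505, 983 bp

Combined cut positions (sorted): 2735, 4240, 7283, 8266.
Circular molecule, 4 cuts → 4 fragments:
  4240 − 2735 = 1505 bp
  7283 − 4240 = 3043 bp
  8266 − 7283 = 983 bp
  wrap: 10323 − 8266 + 2735 = 4792 bp
Sorted largest to smallest: 4792, 3043, 1505, 983 bp.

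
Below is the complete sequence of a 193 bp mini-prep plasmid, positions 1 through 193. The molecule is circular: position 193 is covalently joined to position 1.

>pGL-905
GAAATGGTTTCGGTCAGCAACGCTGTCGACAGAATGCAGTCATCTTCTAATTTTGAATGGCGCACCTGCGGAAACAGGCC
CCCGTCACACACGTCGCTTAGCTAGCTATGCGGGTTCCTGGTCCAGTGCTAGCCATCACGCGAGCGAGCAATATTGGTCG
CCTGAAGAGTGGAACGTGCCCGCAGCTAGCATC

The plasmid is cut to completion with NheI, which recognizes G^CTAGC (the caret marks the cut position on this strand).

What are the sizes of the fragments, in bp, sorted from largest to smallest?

NheI sites (GCTAGC) start at positions 101, 128, 185.
NheI cuts after the first base of each site, so after positions 101, 128, 185.
Circular molecule, 3 cuts → 3 fragments:
  102–128 → 27 bp
  129–185 → 57 bp
  186–193 then 1–101 → 8 + 101 = 109 bp
Sorted largest to smallest: 109, 57, 27 bp.

109, 57, 27 bp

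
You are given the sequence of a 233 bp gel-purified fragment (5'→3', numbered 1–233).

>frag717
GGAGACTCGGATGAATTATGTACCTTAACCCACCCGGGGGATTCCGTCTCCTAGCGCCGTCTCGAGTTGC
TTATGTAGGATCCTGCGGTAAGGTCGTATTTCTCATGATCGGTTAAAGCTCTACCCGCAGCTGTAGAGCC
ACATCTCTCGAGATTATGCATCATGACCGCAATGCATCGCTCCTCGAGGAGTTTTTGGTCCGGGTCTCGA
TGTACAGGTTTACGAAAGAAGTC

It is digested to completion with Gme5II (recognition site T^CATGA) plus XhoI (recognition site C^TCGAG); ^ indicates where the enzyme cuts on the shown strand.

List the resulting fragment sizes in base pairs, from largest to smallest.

61, 50, 44, 42, 22, 14 bp

Gme5II sites (TCATGA) start at positions 103, 161.
Gme5II cuts after the first base of each site, so after positions 103, 161.
XhoI sites (CTCGAG) start at positions 61, 147, 183.
XhoI cuts after the first base of each site, so after positions 61, 147, 183.
Combined cut positions: 61, 103, 147, 161, 183.
Linear molecule, 5 cuts → 6 fragments:
  1–61 → 61 bp
  62–103 → 42 bp
  104–147 → 44 bp
  148–161 → 14 bp
  162–183 → 22 bp
  184–233 → 50 bp
Sorted largest to smallest: 61, 50, 44, 42, 22, 14 bp.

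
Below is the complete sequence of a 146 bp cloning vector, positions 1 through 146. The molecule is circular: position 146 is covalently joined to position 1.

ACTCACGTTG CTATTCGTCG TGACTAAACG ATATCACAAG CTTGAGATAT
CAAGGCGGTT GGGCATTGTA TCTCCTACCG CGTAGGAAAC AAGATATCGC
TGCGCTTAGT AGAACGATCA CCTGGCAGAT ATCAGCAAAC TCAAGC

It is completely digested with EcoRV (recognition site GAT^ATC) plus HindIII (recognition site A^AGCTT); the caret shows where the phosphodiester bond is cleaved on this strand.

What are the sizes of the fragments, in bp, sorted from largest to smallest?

EcoRV sites (GATATC) start at positions 30, 46, 93, 128.
EcoRV cuts after base 3 of each site, so after positions 32, 48, 95, 130.
The HindIII site (AAGCTT) starts at position 38.
HindIII cuts after the first base of each site, so after position 38.
Combined cut positions: 32, 38, 48, 95, 130.
Circular molecule, 5 cuts → 5 fragments:
  33–38 → 6 bp
  39–48 → 10 bp
  49–95 → 47 bp
  96–130 → 35 bp
  131–146 then 1–32 → 16 + 32 = 48 bp
Sorted largest to smallest: 48, 47, 35, 10, 6 bp.

48, 47, 35, 10, 6 bp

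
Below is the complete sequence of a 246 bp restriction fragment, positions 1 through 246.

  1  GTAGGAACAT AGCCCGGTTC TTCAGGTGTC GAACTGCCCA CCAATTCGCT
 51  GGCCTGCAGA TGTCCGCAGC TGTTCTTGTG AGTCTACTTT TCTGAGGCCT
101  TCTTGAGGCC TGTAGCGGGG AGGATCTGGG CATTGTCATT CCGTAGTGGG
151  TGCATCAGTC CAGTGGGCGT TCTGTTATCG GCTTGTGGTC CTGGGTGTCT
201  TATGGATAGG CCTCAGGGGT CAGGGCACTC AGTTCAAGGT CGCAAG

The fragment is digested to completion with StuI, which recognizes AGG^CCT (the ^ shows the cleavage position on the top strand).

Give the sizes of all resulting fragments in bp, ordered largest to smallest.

StuI sites (AGGCCT) start at positions 95, 106, 208.
StuI cuts after base 3 of each site, so after positions 97, 108, 210.
Linear molecule, 3 cuts → 4 fragments:
  1–97 → 97 bp
  98–108 → 11 bp
  109–210 → 102 bp
  211–246 → 36 bp
Sorted largest to smallest: 102, 97, 36, 11 bp.

102, 97, 36, 11 bp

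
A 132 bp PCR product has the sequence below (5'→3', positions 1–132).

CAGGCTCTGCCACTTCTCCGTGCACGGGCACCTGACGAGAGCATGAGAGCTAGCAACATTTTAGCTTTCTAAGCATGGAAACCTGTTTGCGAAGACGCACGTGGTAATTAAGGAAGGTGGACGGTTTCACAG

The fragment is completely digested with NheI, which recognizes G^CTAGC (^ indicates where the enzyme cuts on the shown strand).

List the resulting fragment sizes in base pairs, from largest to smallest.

The NheI site (GCTAGC) starts at position 49.
NheI cuts after the first base of each site, so after position 49.
Linear molecule, 1 cut → 2 fragments:
  1–49 → 49 bp
  50–132 → 83 bp
Sorted largest to smallest: 83, 49 bp.

83, 49 bp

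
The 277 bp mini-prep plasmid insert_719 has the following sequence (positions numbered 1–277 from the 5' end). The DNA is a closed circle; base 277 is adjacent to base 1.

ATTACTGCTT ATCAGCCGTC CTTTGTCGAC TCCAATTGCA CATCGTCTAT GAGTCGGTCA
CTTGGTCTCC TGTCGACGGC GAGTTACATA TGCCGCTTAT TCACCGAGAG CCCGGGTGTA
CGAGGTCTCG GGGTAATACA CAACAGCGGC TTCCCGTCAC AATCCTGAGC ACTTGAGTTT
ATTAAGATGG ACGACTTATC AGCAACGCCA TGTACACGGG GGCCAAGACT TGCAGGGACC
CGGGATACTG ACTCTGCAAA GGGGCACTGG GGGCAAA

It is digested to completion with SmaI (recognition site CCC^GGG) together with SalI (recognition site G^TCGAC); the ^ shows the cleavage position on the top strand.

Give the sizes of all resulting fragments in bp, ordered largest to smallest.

SmaI sites (CCCGGG) start at positions 111, 239.
SmaI cuts after base 3 of each site, so after positions 113, 241.
SalI sites (GTCGAC) start at positions 25, 72.
SalI cuts after the first base of each site, so after positions 25, 72.
Combined cut positions: 25, 72, 113, 241.
Circular molecule, 4 cuts → 4 fragments:
  26–72 → 47 bp
  73–113 → 41 bp
  114–241 → 128 bp
  242–277 then 1–25 → 36 + 25 = 61 bp
Sorted largest to smallest: 128, 61, 47, 41 bp.

128, 61, 47, 41 bp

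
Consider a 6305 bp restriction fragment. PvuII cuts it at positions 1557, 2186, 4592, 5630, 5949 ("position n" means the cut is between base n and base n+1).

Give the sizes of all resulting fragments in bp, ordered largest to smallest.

2406, 1557, 1038, 629, 356, 319 bp

Linear molecule, 5 cuts → 6 fragments:
  1557 − 0 = 1557 bp
  2186 − 1557 = 629 bp
  4592 − 2186 = 2406 bp
  5630 − 4592 = 1038 bp
  5949 − 5630 = 319 bp
  6305 − 5949 = 356 bp
Sorted largest to smallest: 2406, 1557, 1038, 629, 356, 319 bp.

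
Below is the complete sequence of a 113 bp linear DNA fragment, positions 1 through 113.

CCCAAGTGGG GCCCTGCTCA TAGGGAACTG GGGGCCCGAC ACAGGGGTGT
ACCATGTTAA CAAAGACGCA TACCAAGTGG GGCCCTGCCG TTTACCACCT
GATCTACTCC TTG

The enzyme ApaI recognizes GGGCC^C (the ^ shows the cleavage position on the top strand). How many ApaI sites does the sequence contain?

3

GGGCCC occurs starting at positions 9, 32, 80.
ApaI cuts at 3 sites.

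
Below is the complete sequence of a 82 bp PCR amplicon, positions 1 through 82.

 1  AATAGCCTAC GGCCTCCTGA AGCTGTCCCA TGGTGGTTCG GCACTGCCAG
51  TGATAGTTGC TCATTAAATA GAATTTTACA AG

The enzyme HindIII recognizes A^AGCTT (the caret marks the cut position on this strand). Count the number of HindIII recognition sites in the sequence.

No occurrence of AAGCTT is present in the sequence.
HindIII does not cut: 0 sites.

0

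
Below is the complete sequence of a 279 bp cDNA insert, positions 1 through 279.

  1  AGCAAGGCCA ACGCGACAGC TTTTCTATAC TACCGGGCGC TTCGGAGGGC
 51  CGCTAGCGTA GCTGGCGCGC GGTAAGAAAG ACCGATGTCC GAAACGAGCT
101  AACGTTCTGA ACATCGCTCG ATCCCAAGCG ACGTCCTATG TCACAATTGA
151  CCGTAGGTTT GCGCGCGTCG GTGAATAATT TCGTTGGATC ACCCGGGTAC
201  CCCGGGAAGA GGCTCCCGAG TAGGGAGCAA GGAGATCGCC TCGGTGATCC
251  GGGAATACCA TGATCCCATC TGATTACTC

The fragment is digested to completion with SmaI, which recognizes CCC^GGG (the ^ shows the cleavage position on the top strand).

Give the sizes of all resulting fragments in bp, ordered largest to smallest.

SmaI sites (CCCGGG) start at positions 192, 201.
SmaI cuts after base 3 of each site, so after positions 194, 203.
Linear molecule, 2 cuts → 3 fragments:
  1–194 → 194 bp
  195–203 → 9 bp
  204–279 → 76 bp
Sorted largest to smallest: 194, 76, 9 bp.

194, 76, 9 bp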